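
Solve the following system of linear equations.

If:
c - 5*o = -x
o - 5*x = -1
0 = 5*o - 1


Then:
c = 19/25
o = 1/5
x = 6/25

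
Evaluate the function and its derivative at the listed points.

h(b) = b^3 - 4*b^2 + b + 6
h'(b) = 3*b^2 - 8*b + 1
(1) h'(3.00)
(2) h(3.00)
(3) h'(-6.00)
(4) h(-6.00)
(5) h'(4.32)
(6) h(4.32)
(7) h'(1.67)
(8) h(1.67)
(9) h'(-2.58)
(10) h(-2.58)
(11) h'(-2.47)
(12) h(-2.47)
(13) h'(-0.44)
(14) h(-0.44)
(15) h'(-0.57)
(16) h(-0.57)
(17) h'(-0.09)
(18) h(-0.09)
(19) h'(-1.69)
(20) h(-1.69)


(1) = 4.00
(2) = 0.00
(3) = 157.00
(4) = -360.00
(5) = 22.43
(6) = 16.29
(7) = -3.99
(8) = 1.17
(9) = 41.61
(10) = -40.38
(11) = 39.06
(12) = -35.94
(13) = 5.10
(14) = 4.70
(15) = 6.53
(16) = 3.95
(17) = 1.74
(18) = 5.88
(19) = 23.09
(20) = -11.94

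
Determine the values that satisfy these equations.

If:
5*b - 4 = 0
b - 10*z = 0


Then:
b = 4/5
z = 2/25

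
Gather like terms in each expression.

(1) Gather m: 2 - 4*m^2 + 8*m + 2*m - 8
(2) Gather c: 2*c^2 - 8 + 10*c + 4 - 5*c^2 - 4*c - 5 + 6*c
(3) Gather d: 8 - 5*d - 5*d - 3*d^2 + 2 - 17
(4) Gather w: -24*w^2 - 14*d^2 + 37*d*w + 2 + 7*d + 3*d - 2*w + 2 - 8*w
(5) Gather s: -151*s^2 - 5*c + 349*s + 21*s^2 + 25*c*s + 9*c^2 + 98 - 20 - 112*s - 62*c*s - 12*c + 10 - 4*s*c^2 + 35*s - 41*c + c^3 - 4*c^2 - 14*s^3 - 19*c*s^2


(1) = -4*m^2 + 10*m - 6
(2) = -3*c^2 + 12*c - 9
(3) = -3*d^2 - 10*d - 7
(4) = -14*d^2 + 10*d - 24*w^2 + w*(37*d - 10) + 4
(5) = c^3 + 5*c^2 - 58*c - 14*s^3 + s^2*(-19*c - 130) + s*(-4*c^2 - 37*c + 272) + 88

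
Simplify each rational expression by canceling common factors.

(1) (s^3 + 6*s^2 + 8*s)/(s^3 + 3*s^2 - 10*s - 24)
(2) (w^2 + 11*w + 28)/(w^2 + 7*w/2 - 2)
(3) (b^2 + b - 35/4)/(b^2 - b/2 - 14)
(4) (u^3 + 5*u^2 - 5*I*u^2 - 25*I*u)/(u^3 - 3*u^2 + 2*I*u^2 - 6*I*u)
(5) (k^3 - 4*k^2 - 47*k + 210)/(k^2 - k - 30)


(1) = s/(s - 3)
(2) = (2*w + 14)/(2*w - 1)
(3) = (2*b - 5)/(2*b - 8)
(4) = (u^2 + u*(5 - 5*I) - 25*I)/(u^2 + u*(-3 + 2*I) - 6*I)
(5) = (k^2 + 2*k - 35)/(k + 5)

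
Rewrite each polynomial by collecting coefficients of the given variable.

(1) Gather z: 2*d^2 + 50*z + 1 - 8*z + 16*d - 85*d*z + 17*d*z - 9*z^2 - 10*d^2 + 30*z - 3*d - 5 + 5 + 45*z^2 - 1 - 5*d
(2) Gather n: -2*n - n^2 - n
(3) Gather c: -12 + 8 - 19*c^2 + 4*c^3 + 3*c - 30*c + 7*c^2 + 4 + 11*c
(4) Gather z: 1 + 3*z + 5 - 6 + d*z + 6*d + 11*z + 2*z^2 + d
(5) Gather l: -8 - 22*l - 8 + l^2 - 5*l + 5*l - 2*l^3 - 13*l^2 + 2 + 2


(1) = -8*d^2 + 8*d + 36*z^2 + z*(72 - 68*d)
(2) = -n^2 - 3*n
(3) = 4*c^3 - 12*c^2 - 16*c
(4) = 7*d + 2*z^2 + z*(d + 14)
(5) = -2*l^3 - 12*l^2 - 22*l - 12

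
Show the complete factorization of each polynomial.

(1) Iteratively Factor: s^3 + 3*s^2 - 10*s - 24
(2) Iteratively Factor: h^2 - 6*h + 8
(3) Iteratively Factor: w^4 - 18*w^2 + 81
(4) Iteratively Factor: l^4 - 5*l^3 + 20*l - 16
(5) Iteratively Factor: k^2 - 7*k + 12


(1) = (s + 4)*(s^2 - s - 6) = (s - 3)*(s + 4)*(s + 2)
(2) = (h - 2)*(h - 4)
(3) = (w + 3)*(w^3 - 3*w^2 - 9*w + 27) = (w + 3)^2*(w^2 - 6*w + 9) = (w - 3)*(w + 3)^2*(w - 3)
(4) = (l + 2)*(l^3 - 7*l^2 + 14*l - 8) = (l - 2)*(l + 2)*(l^2 - 5*l + 4) = (l - 4)*(l - 2)*(l + 2)*(l - 1)
(5) = (k - 3)*(k - 4)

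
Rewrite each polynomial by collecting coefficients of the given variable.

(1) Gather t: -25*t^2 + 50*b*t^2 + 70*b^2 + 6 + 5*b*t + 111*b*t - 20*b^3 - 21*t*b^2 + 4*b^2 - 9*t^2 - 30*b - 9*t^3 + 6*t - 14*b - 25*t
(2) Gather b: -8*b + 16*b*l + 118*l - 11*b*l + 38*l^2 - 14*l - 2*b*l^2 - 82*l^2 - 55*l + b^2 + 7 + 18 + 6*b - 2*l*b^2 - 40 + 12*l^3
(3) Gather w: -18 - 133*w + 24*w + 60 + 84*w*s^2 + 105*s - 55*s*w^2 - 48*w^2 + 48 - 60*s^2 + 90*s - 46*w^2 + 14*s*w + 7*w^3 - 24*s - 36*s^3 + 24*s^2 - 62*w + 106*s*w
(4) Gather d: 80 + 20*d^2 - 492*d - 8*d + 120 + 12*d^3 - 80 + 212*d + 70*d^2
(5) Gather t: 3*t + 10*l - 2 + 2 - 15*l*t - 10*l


(1) = -20*b^3 + 74*b^2 - 44*b - 9*t^3 + t^2*(50*b - 34) + t*(-21*b^2 + 116*b - 19) + 6
(2) = b^2*(1 - 2*l) + b*(-2*l^2 + 5*l - 2) + 12*l^3 - 44*l^2 + 49*l - 15
(3) = -36*s^3 - 36*s^2 + 171*s + 7*w^3 + w^2*(-55*s - 94) + w*(84*s^2 + 120*s - 171) + 90
(4) = 12*d^3 + 90*d^2 - 288*d + 120
(5) = t*(3 - 15*l)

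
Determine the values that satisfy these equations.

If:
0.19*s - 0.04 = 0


Then:
s = 0.21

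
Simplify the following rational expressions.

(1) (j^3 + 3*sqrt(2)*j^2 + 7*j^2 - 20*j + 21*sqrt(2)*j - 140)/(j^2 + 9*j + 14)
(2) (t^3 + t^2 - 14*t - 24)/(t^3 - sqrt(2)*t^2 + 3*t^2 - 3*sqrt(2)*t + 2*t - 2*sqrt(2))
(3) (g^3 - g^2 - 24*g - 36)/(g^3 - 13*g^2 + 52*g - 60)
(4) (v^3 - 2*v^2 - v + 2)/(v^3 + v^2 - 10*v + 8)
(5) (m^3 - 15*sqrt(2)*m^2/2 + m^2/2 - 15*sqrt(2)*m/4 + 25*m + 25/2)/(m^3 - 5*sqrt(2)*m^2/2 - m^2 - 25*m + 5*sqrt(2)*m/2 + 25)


(1) = (j^2 + 3*sqrt(2)*j - 20)/(j + 2)
(2) = (t^2 - t - 12)/(t^2 + t*(1 - sqrt(2)) - sqrt(2))
(3) = (g^2 + 5*g + 6)/(g^2 - 7*g + 10)
(4) = (v + 1)/(v + 4)
(5) = (8*m^2 + m*(4 - 20*sqrt(2)) - 10*sqrt(2))/(8*m^2 + m*(-8 + 20*sqrt(2)) - 20*sqrt(2))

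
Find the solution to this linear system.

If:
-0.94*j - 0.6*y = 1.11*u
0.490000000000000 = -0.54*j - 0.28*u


Then:
j = 0.49970255800119*y - 1.61778703152885
u = 1.37001784651993 - 0.963712076145152*y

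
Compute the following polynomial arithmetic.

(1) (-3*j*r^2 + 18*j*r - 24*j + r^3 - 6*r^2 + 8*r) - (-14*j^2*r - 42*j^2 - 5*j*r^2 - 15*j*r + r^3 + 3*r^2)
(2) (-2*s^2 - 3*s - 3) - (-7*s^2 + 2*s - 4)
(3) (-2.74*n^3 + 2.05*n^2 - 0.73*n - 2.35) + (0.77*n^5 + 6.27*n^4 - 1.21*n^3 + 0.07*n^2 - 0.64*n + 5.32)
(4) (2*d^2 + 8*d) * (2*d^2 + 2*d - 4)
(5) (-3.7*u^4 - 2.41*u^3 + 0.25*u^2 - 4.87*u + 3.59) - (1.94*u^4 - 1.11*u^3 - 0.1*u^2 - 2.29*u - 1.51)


(1) = 14*j^2*r + 42*j^2 + 2*j*r^2 + 33*j*r - 24*j - 9*r^2 + 8*r
(2) = 5*s^2 - 5*s + 1
(3) = 0.77*n^5 + 6.27*n^4 - 3.95*n^3 + 2.12*n^2 - 1.37*n + 2.97
(4) = 4*d^4 + 20*d^3 + 8*d^2 - 32*d
(5) = -5.64*u^4 - 1.3*u^3 + 0.35*u^2 - 2.58*u + 5.1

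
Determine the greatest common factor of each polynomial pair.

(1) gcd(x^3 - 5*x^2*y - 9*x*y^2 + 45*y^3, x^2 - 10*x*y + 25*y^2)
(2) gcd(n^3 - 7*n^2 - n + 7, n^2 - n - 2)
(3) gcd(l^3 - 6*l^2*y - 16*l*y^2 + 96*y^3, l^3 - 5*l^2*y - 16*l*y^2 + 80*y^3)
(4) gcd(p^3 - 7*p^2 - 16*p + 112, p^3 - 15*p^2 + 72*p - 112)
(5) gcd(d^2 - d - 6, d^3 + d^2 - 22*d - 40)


(1) = gcd((x - 5*y)*(x - 3*y)*(x + 3*y), (x - 5*y)^2) = x - 5*y
(2) = n + 1
(3) = -l^2 + 16*y^2
(4) = p^2 - 11*p + 28
(5) = d + 2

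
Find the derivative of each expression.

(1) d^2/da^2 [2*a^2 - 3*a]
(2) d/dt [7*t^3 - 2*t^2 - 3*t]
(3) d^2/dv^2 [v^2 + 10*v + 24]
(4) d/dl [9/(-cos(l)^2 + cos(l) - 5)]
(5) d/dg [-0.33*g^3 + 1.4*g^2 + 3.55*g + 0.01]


(1) = 4
(2) = 21*t^2 - 4*t - 3
(3) = 2
(4) = 9*(1 - 2*cos(l))*sin(l)/(sin(l)^2 + cos(l) - 6)^2
(5) = -0.99*g^2 + 2.8*g + 3.55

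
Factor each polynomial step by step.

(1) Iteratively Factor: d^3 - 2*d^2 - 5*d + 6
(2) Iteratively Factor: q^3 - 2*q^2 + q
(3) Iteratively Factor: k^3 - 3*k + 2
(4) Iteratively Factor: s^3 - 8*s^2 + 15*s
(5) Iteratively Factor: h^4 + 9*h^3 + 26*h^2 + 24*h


(1) = (d + 2)*(d^2 - 4*d + 3) = (d - 1)*(d + 2)*(d - 3)
(2) = (q - 1)*(q^2 - q) = q*(q - 1)*(q - 1)
(3) = (k - 1)*(k^2 + k - 2) = (k - 1)^2*(k + 2)
(4) = (s)*(s^2 - 8*s + 15) = s*(s - 3)*(s - 5)
(5) = (h + 2)*(h^3 + 7*h^2 + 12*h) = (h + 2)*(h + 4)*(h^2 + 3*h) = h*(h + 2)*(h + 4)*(h + 3)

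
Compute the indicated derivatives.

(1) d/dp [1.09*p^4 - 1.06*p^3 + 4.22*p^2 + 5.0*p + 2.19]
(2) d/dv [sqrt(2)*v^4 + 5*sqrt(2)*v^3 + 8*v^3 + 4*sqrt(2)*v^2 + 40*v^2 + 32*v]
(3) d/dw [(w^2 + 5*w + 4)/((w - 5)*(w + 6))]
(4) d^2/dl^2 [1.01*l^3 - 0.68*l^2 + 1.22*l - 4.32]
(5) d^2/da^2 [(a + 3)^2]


(1) = 4.36*p^3 - 3.18*p^2 + 8.44*p + 5.0
(2) = 4*sqrt(2)*v^3 + 15*sqrt(2)*v^2 + 24*v^2 + 8*sqrt(2)*v + 80*v + 32
(3) = 2*(-2*w^2 - 34*w - 77)/(w^4 + 2*w^3 - 59*w^2 - 60*w + 900)
(4) = 6.06*l - 1.36
(5) = 2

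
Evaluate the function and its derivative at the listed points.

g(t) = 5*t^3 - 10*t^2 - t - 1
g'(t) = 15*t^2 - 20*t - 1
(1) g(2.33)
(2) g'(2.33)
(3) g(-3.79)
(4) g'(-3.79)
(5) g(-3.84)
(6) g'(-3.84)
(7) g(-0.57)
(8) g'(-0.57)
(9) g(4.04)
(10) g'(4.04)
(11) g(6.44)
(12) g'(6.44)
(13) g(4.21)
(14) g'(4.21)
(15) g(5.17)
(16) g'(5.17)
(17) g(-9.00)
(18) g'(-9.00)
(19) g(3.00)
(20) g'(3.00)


(1) = 5.63
(2) = 33.83
(3) = -413.05
(4) = 290.26
(5) = -427.73
(6) = 296.98
(7) = -4.60
(8) = 15.27
(9) = 161.44
(10) = 163.02
(11) = 913.27
(12) = 492.30
(13) = 190.64
(14) = 180.66
(15) = 417.48
(16) = 296.53
(17) = -4447.00
(18) = 1394.00
(19) = 41.00
(20) = 74.00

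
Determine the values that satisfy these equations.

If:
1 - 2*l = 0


Then:
l = 1/2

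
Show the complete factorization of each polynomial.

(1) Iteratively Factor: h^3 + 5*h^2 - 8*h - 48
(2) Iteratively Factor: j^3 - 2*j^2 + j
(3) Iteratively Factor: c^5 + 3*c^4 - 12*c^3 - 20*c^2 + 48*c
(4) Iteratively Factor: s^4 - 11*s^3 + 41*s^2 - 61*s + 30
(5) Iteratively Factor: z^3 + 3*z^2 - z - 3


(1) = (h - 3)*(h^2 + 8*h + 16) = (h - 3)*(h + 4)*(h + 4)
(2) = (j - 1)*(j^2 - j) = (j - 1)^2*(j)
(3) = (c + 4)*(c^4 - c^3 - 8*c^2 + 12*c) = c*(c + 4)*(c^3 - c^2 - 8*c + 12) = c*(c - 2)*(c + 4)*(c^2 + c - 6) = c*(c - 2)*(c + 3)*(c + 4)*(c - 2)
(4) = (s - 3)*(s^3 - 8*s^2 + 17*s - 10) = (s - 3)*(s - 2)*(s^2 - 6*s + 5) = (s - 3)*(s - 2)*(s - 1)*(s - 5)
(5) = (z - 1)*(z^2 + 4*z + 3) = (z - 1)*(z + 3)*(z + 1)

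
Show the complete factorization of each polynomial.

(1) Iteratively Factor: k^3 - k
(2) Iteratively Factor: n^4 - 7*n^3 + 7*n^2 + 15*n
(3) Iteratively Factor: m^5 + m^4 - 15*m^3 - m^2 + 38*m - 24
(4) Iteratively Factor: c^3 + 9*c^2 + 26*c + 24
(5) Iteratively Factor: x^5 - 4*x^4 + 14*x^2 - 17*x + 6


(1) = (k - 1)*(k^2 + k) = (k - 1)*(k + 1)*(k)
(2) = (n - 3)*(n^3 - 4*n^2 - 5*n) = (n - 5)*(n - 3)*(n^2 + n) = n*(n - 5)*(n - 3)*(n + 1)
(3) = (m - 3)*(m^4 + 4*m^3 - 3*m^2 - 10*m + 8) = (m - 3)*(m - 1)*(m^3 + 5*m^2 + 2*m - 8) = (m - 3)*(m - 1)*(m + 2)*(m^2 + 3*m - 4) = (m - 3)*(m - 1)*(m + 2)*(m + 4)*(m - 1)
(4) = (c + 3)*(c^2 + 6*c + 8) = (c + 2)*(c + 3)*(c + 4)
(5) = (x - 1)*(x^4 - 3*x^3 - 3*x^2 + 11*x - 6) = (x - 1)^2*(x^3 - 2*x^2 - 5*x + 6) = (x - 1)^3*(x^2 - x - 6) = (x - 3)*(x - 1)^3*(x + 2)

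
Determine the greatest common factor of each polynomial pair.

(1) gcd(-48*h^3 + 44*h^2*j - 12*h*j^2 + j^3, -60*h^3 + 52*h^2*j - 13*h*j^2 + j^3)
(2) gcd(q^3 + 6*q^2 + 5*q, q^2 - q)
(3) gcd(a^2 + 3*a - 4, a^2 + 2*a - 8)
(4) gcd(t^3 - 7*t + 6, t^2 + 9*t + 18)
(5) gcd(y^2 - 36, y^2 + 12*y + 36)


(1) = 12*h^2 - 8*h*j + j^2
(2) = gcd(q*(q + 1)*(q + 5), q*(q - 1)) = q
(3) = gcd((a - 1)*(a + 4), (a - 2)*(a + 4)) = a + 4
(4) = gcd((t - 2)*(t - 1)*(t + 3), (t + 3)*(t + 6)) = t + 3
(5) = gcd((y - 6)*(y + 6), (y + 6)^2) = y + 6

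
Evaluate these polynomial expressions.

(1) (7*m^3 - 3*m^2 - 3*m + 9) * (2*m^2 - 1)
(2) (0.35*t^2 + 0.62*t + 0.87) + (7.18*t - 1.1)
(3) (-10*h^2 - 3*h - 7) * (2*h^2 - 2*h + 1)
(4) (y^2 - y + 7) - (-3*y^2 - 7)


(1) = 14*m^5 - 6*m^4 - 13*m^3 + 21*m^2 + 3*m - 9
(2) = 0.35*t^2 + 7.8*t - 0.23
(3) = -20*h^4 + 14*h^3 - 18*h^2 + 11*h - 7
(4) = 4*y^2 - y + 14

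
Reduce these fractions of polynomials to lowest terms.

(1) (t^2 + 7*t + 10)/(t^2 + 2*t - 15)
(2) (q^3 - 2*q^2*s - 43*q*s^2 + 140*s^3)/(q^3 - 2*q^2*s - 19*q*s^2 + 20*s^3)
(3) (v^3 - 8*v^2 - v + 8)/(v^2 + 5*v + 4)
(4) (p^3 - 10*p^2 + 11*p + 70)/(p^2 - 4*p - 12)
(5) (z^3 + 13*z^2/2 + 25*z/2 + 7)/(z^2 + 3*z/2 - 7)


(1) = (t + 2)/(t - 3)
(2) = (q^2 + 3*q*s - 28*s^2)/(q^2 + 3*q*s - 4*s^2)
(3) = (v^2 - 9*v + 8)/(v + 4)
(4) = (p^2 - 12*p + 35)/(p - 6)
(5) = (z^2 + 3*z + 2)/(z - 2)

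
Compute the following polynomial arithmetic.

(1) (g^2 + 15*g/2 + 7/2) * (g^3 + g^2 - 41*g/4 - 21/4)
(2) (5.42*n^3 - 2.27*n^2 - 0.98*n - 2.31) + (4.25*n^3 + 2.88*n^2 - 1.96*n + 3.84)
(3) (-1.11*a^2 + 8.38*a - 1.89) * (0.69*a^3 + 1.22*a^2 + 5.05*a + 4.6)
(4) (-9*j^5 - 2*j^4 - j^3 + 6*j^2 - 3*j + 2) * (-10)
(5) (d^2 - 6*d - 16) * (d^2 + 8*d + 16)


(1) = g^5 + 17*g^4/2 + 3*g^3/4 - 629*g^2/8 - 301*g/4 - 147/8
(2) = 9.67*n^3 + 0.61*n^2 - 2.94*n + 1.53
(3) = -0.7659*a^5 + 4.428*a^4 + 3.314*a^3 + 34.9072*a^2 + 29.0035*a - 8.694
(4) = 90*j^5 + 20*j^4 + 10*j^3 - 60*j^2 + 30*j - 20
(5) = d^4 + 2*d^3 - 48*d^2 - 224*d - 256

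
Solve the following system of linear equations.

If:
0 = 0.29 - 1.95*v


Then:
v = 0.15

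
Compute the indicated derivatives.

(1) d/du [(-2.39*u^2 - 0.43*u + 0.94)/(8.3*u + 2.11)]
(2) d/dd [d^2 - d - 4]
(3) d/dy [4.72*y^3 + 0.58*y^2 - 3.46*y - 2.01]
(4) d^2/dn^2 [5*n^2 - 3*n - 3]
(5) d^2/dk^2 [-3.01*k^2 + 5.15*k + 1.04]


(1) = (-19.837*u^2 - 10.0858*u - 8.7093)/(68.89*u^2 + 35.026*u + 4.4521)
(2) = 2*d - 1
(3) = 14.16*y^2 + 1.16*y - 3.46
(4) = 10
(5) = -6.02000000000000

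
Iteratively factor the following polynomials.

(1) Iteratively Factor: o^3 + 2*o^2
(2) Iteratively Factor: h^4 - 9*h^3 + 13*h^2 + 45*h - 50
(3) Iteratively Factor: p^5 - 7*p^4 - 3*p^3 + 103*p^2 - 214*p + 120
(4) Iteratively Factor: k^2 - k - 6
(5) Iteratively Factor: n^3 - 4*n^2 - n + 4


(1) = (o)*(o^2 + 2*o) = o^2*(o + 2)
(2) = (h + 2)*(h^3 - 11*h^2 + 35*h - 25) = (h - 5)*(h + 2)*(h^2 - 6*h + 5) = (h - 5)^2*(h + 2)*(h - 1)
(3) = (p - 2)*(p^4 - 5*p^3 - 13*p^2 + 77*p - 60) = (p - 5)*(p - 2)*(p^3 - 13*p + 12) = (p - 5)*(p - 3)*(p - 2)*(p^2 + 3*p - 4) = (p - 5)*(p - 3)*(p - 2)*(p - 1)*(p + 4)
(4) = (k - 3)*(k + 2)
(5) = (n - 1)*(n^2 - 3*n - 4) = (n - 1)*(n + 1)*(n - 4)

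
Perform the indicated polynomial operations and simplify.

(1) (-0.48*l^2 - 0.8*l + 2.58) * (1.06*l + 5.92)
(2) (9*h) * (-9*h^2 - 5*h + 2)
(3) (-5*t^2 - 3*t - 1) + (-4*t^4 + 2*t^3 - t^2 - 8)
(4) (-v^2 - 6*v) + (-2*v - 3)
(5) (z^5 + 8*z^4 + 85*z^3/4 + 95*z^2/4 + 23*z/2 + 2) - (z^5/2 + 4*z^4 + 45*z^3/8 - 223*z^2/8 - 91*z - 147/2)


(1) = -0.5088*l^3 - 3.6896*l^2 - 2.0012*l + 15.2736
(2) = -81*h^3 - 45*h^2 + 18*h
(3) = -4*t^4 + 2*t^3 - 6*t^2 - 3*t - 9
(4) = -v^2 - 8*v - 3
(5) = z^5/2 + 4*z^4 + 125*z^3/8 + 413*z^2/8 + 205*z/2 + 151/2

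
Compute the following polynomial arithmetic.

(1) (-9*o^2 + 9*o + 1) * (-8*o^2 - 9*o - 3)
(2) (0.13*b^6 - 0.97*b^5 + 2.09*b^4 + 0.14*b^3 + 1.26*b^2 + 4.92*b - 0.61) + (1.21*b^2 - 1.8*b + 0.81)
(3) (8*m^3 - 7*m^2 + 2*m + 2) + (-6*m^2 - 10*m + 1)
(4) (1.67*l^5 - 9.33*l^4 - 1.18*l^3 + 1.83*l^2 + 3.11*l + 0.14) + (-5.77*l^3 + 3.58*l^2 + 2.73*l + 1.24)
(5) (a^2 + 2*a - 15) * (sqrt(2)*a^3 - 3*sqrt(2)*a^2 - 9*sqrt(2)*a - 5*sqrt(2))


(1) = 72*o^4 + 9*o^3 - 62*o^2 - 36*o - 3
(2) = 0.13*b^6 - 0.97*b^5 + 2.09*b^4 + 0.14*b^3 + 2.47*b^2 + 3.12*b + 0.2
(3) = 8*m^3 - 13*m^2 - 8*m + 3
(4) = 1.67*l^5 - 9.33*l^4 - 6.95*l^3 + 5.41*l^2 + 5.84*l + 1.38
(5) = sqrt(2)*a^5 - sqrt(2)*a^4 - 30*sqrt(2)*a^3 + 22*sqrt(2)*a^2 + 125*sqrt(2)*a + 75*sqrt(2)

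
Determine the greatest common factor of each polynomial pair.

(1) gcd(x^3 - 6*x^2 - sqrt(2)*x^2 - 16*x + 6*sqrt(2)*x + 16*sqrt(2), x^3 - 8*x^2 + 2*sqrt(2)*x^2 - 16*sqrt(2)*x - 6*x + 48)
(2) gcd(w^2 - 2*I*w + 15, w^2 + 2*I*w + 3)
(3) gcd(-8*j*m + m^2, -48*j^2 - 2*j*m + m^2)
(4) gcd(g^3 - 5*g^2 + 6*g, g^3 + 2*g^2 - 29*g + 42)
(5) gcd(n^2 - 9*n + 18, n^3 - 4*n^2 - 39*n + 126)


(1) = x^2 + x*(-8 - sqrt(2)) + 8*sqrt(2)
(2) = w + 3*I
(3) = gcd(m*(-8*j + m), (-8*j + m)*(6*j + m)) = 8*j - m
(4) = g^2 - 5*g + 6
(5) = gcd((n - 6)*(n - 3), (n - 7)*(n - 3)*(n + 6)) = n - 3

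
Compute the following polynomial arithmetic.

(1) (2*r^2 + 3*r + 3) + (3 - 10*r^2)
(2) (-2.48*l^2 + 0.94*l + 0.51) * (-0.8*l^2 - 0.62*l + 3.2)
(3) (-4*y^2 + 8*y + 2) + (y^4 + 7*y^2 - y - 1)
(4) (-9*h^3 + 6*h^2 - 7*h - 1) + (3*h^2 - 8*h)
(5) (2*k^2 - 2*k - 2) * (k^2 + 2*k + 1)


(1) = -8*r^2 + 3*r + 6
(2) = 1.984*l^4 + 0.7856*l^3 - 8.9268*l^2 + 2.6918*l + 1.632
(3) = y^4 + 3*y^2 + 7*y + 1
(4) = -9*h^3 + 9*h^2 - 15*h - 1
(5) = 2*k^4 + 2*k^3 - 4*k^2 - 6*k - 2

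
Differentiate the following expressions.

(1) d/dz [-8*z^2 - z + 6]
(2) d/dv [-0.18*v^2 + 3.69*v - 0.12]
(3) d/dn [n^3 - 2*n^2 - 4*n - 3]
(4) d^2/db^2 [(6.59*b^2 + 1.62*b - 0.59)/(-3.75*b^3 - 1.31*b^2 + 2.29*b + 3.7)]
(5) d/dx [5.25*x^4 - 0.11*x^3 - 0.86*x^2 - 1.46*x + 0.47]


(1) = -16*z - 1
(2) = 3.69 - 0.36*v
(3) = 3*n^2 - 4*n - 4
(4) = (-185.34375*b^6 - 136.6875*b^5 - 287.73675*b^4 - 1306.655846*b^3 - 485.705136*b^2 - 8.614986*b - 141.074182)/(52.734375*b^9 + 55.265625*b^8 - 77.30325*b^7 - 221.343409*b^6 - 61.850982*b^5 + 192.203103*b^4 + 208.601291*b^3 - 4.40781*b^2 - 94.0503*b - 50.653)
(5) = 21.0*x^3 - 0.33*x^2 - 1.72*x - 1.46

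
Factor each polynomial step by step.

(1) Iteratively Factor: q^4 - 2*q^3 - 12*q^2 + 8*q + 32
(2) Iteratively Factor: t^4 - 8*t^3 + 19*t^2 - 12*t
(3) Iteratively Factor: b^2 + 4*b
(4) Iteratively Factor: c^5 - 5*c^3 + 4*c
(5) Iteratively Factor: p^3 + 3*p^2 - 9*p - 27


(1) = (q - 2)*(q^3 - 12*q - 16) = (q - 4)*(q - 2)*(q^2 + 4*q + 4) = (q - 4)*(q - 2)*(q + 2)*(q + 2)
(2) = (t)*(t^3 - 8*t^2 + 19*t - 12) = t*(t - 1)*(t^2 - 7*t + 12) = t*(t - 3)*(t - 1)*(t - 4)
(3) = (b)*(b + 4)
(4) = (c + 2)*(c^4 - 2*c^3 - c^2 + 2*c) = (c - 2)*(c + 2)*(c^3 - c) = (c - 2)*(c + 1)*(c + 2)*(c^2 - c) = (c - 2)*(c - 1)*(c + 1)*(c + 2)*(c)
(5) = (p - 3)*(p^2 + 6*p + 9) = (p - 3)*(p + 3)*(p + 3)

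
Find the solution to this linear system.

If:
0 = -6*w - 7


Then:
w = -7/6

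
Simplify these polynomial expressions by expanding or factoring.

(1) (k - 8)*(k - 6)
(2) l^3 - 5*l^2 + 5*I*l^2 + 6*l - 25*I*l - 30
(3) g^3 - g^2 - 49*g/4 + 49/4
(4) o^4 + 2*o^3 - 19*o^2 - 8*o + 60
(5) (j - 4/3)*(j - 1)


(1) = k^2 - 14*k + 48
(2) = (l - 5)*(l - I)*(l + 6*I)
(3) = (g - 7/2)*(g - 1)*(g + 7/2)
(4) = (o - 3)*(o - 2)*(o + 2)*(o + 5)
(5) = j^2 - 7*j/3 + 4/3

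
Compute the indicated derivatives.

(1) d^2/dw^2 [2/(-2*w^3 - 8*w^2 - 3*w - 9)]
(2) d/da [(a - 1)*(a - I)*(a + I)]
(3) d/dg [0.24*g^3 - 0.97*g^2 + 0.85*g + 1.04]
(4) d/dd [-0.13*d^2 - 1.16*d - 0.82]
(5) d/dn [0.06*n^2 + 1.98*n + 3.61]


(1) = 4*(2*(3*w + 4)*(2*w^3 + 8*w^2 + 3*w + 9) - (6*w^2 + 16*w + 3)^2)/(2*w^3 + 8*w^2 + 3*w + 9)^3
(2) = 3*a^2 - 2*a + 1
(3) = 0.72*g^2 - 1.94*g + 0.85
(4) = -0.26*d - 1.16
(5) = 0.12*n + 1.98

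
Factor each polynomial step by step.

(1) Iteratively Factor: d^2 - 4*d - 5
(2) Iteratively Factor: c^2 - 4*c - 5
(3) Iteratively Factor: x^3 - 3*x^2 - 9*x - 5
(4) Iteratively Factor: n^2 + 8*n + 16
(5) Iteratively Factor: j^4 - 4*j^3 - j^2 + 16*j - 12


(1) = (d + 1)*(d - 5)
(2) = (c + 1)*(c - 5)
(3) = (x + 1)*(x^2 - 4*x - 5) = (x - 5)*(x + 1)*(x + 1)
(4) = (n + 4)*(n + 4)
(5) = (j - 1)*(j^3 - 3*j^2 - 4*j + 12) = (j - 2)*(j - 1)*(j^2 - j - 6) = (j - 3)*(j - 2)*(j - 1)*(j + 2)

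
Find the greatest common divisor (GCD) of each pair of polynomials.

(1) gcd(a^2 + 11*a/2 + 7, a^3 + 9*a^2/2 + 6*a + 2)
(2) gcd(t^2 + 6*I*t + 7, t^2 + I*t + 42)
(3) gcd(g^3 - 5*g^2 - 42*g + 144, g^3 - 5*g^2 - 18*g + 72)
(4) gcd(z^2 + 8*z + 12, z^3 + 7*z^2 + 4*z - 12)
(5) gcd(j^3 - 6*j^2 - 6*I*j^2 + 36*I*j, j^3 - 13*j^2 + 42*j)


(1) = a + 2
(2) = t + 7*I
(3) = g - 3
(4) = gcd((z + 2)*(z + 6), (z - 1)*(z + 2)*(z + 6)) = z^2 + 8*z + 12
(5) = j^2 - 6*j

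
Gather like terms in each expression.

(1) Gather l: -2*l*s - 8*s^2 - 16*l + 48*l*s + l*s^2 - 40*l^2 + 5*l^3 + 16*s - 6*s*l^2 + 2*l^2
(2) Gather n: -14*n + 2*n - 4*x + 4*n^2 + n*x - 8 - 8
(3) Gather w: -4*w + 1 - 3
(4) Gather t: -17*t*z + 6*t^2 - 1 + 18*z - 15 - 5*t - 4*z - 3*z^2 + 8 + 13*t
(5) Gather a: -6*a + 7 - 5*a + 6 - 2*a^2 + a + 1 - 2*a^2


(1) = 5*l^3 + l^2*(-6*s - 38) + l*(s^2 + 46*s - 16) - 8*s^2 + 16*s
(2) = 4*n^2 + n*(x - 12) - 4*x - 16
(3) = -4*w - 2
(4) = 6*t^2 + t*(8 - 17*z) - 3*z^2 + 14*z - 8
(5) = -4*a^2 - 10*a + 14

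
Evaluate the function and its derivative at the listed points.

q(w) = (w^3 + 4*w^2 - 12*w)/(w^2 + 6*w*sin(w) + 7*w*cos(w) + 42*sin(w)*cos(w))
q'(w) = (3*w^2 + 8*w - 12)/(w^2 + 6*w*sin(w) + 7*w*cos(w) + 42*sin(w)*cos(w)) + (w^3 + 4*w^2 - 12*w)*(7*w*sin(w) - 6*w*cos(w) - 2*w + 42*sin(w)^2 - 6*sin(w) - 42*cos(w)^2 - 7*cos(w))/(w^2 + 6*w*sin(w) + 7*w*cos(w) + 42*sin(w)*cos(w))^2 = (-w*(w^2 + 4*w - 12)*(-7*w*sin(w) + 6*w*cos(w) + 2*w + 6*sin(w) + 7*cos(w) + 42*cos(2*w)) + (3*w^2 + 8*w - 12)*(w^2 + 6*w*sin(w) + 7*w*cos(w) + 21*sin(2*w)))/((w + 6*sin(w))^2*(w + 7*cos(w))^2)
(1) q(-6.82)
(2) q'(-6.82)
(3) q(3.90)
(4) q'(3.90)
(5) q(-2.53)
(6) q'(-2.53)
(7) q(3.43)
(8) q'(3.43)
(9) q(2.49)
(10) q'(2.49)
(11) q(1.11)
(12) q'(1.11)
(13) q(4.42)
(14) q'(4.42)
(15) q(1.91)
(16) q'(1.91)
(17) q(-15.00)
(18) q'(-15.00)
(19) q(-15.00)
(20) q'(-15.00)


(1) = -6.20
(2) = -29.97
(3) = 274.00
(4) = -2467.08
(5) = 0.81
(6) = -0.30
(7) = -8.18
(8) = -38.99
(9) = -0.55
(10) = -1.17
(11) = -0.26
(12) = -0.15
(13) = -35.01
(14) = 105.77
(15) = 0.43
(16) = -10.16
(17) = -5.98
(18) = 0.91
(19) = -5.98
(20) = 0.91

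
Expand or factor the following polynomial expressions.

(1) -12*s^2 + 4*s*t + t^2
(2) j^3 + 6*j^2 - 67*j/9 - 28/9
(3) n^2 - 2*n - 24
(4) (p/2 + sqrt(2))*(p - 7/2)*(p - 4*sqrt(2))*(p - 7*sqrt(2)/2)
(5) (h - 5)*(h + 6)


(1) = (-2*s + t)*(6*s + t)
(2) = (j - 4/3)*(j + 1/3)*(j + 7)
(3) = (n - 6)*(n + 4)
(4) = p^4/2 - 11*sqrt(2)*p^3/4 - 7*p^3/4 - p^2 + 77*sqrt(2)*p^2/8 + 7*p/2 + 28*sqrt(2)*p - 98*sqrt(2)
(5) = h^2 + h - 30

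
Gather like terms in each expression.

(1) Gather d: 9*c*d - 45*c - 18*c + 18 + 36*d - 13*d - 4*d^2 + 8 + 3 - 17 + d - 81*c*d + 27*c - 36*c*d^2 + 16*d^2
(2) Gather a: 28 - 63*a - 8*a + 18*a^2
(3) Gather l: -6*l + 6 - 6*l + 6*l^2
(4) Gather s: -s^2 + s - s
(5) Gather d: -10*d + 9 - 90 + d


(1) = -36*c + d^2*(12 - 36*c) + d*(24 - 72*c) + 12
(2) = 18*a^2 - 71*a + 28
(3) = 6*l^2 - 12*l + 6
(4) = -s^2
(5) = -9*d - 81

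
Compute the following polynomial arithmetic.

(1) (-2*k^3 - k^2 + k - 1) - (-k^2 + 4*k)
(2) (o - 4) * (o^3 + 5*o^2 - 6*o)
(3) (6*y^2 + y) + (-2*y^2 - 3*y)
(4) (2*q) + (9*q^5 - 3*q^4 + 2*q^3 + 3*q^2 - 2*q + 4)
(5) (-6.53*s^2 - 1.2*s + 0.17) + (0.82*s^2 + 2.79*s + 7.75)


(1) = -2*k^3 - 3*k - 1
(2) = o^4 + o^3 - 26*o^2 + 24*o
(3) = 4*y^2 - 2*y
(4) = 9*q^5 - 3*q^4 + 2*q^3 + 3*q^2 + 4
(5) = -5.71*s^2 + 1.59*s + 7.92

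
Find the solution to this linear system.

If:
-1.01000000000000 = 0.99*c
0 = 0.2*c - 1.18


Then:
No Solution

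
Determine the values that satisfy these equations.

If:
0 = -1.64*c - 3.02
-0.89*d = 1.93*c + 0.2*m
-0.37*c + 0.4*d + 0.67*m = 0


Then:
c = -1.84
d = 4.88
m = -3.93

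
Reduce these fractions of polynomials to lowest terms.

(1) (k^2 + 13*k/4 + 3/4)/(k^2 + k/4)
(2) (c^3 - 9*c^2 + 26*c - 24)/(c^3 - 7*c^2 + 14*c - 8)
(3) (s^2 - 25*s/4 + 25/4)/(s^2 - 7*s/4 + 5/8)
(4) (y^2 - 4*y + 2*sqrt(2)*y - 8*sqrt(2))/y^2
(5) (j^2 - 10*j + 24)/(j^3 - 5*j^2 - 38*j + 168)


(1) = (k + 3)/k
(2) = (c - 3)/(c - 1)
(3) = (2*s - 10)/(2*s - 1)
(4) = (y^2 + y*(-4 + 2*sqrt(2)) - 8*sqrt(2))/y^2
(5) = (j - 6)/(j^2 - j - 42)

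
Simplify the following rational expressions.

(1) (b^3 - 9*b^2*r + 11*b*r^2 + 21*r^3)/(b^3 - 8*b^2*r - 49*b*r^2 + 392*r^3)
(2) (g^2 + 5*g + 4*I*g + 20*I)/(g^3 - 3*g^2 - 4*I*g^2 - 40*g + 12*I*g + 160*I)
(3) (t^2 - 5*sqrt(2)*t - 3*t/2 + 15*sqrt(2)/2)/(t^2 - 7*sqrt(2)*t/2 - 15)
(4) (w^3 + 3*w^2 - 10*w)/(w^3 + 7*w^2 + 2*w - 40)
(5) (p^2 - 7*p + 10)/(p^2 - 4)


(1) = (-b^2 + 2*b*r + 3*r^2)/(-b^2 + b*r + 56*r^2)
(2) = (g + 4*I)/(g^2 + g*(-8 - 4*I) + 32*I)
(3) = (4*t - 6)/(4*t + 6*sqrt(2))
(4) = w/(w + 4)
(5) = (p - 5)/(p + 2)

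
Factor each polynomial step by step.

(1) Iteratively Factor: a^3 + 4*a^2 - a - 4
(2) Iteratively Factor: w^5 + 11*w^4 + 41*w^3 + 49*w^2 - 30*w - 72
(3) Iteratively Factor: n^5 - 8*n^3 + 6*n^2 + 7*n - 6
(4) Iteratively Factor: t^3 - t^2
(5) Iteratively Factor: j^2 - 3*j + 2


(1) = (a + 1)*(a^2 + 3*a - 4) = (a + 1)*(a + 4)*(a - 1)
(2) = (w + 3)*(w^4 + 8*w^3 + 17*w^2 - 2*w - 24) = (w - 1)*(w + 3)*(w^3 + 9*w^2 + 26*w + 24) = (w - 1)*(w + 2)*(w + 3)*(w^2 + 7*w + 12) = (w - 1)*(w + 2)*(w + 3)*(w + 4)*(w + 3)
(3) = (n + 3)*(n^4 - 3*n^3 + n^2 + 3*n - 2) = (n - 2)*(n + 3)*(n^3 - n^2 - n + 1) = (n - 2)*(n - 1)*(n + 3)*(n^2 - 1) = (n - 2)*(n - 1)*(n + 1)*(n + 3)*(n - 1)
(4) = (t)*(t^2 - t) = t^2*(t - 1)
(5) = (j - 2)*(j - 1)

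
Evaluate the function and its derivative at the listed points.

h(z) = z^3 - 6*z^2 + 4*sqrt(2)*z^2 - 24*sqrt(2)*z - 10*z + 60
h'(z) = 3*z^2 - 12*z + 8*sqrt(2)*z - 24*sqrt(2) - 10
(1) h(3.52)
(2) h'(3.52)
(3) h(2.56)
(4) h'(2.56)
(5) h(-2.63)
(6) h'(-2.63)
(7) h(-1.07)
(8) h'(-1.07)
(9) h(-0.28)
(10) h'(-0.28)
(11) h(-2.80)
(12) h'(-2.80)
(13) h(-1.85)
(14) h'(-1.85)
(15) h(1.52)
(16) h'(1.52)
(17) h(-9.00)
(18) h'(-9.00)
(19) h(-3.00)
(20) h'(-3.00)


(1) = -55.31
(2) = -9.19
(3) = -37.96
(4) = -26.04
(5) = 155.00
(6) = -21.39
(7) = 105.40
(8) = -39.77
(9) = 72.25
(10) = -43.51
(11) = 158.39
(12) = -18.50
(13) = 133.79
(14) = -32.40
(15) = -4.07
(16) = -38.05
(17) = -301.32
(18) = 205.24
(19) = 161.74
(20) = -14.88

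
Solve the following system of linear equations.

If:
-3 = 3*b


Then:
b = -1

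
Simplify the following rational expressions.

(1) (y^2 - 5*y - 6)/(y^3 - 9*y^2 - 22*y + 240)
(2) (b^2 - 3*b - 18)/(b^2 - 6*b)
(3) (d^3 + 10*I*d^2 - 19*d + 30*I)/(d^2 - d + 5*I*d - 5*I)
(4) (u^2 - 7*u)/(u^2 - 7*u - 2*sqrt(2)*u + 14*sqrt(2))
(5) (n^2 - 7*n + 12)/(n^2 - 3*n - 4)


(1) = (y + 1)/(y^2 - 3*y - 40)
(2) = (b + 3)/b
(3) = (d^2 + 5*I*d + 6)/(d - 1)
(4) = u/(u - 2*sqrt(2))
(5) = (n - 3)/(n + 1)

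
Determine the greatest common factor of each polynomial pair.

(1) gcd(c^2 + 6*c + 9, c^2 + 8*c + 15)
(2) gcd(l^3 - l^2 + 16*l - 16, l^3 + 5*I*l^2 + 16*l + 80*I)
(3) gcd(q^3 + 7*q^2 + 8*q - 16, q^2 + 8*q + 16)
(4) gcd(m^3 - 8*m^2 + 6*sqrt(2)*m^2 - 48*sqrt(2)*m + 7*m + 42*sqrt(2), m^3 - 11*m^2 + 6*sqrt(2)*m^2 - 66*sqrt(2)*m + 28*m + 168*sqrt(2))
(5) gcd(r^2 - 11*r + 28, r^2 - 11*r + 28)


(1) = c + 3
(2) = gcd((l - 1)*(l - 4*I)*(l + 4*I), (l - 4*I)*(l + 4*I)*(l + 5*I)) = l^2 + 16
(3) = q^2 + 8*q + 16
(4) = m^2 + m*(-7 + 6*sqrt(2)) - 42*sqrt(2)
(5) = r^2 - 11*r + 28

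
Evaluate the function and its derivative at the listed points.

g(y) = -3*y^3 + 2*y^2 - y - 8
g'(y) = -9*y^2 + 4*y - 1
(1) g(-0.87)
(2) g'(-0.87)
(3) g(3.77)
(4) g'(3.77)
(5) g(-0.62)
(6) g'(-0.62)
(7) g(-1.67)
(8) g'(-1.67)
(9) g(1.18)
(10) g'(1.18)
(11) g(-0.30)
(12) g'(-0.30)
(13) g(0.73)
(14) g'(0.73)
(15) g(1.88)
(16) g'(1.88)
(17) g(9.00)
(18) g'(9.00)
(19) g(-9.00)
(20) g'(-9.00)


(1) = -3.64
(2) = -11.29
(3) = -144.09
(4) = -113.84
(5) = -5.90
(6) = -6.94
(7) = 13.22
(8) = -32.78
(9) = -11.32
(10) = -8.81
(11) = -7.44
(12) = -3.01
(13) = -8.83
(14) = -2.88
(15) = -22.75
(16) = -25.29
(17) = -2042.00
(18) = -694.00
(19) = 2350.00
(20) = -766.00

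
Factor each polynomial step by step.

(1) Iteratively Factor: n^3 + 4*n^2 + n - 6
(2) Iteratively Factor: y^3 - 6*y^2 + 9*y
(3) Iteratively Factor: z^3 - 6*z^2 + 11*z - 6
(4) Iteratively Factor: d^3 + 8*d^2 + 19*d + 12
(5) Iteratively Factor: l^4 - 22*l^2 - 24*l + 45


(1) = (n - 1)*(n^2 + 5*n + 6) = (n - 1)*(n + 3)*(n + 2)
(2) = (y - 3)*(y^2 - 3*y) = (y - 3)^2*(y)
(3) = (z - 1)*(z^2 - 5*z + 6) = (z - 2)*(z - 1)*(z - 3)
(4) = (d + 1)*(d^2 + 7*d + 12) = (d + 1)*(d + 4)*(d + 3)
(5) = (l + 3)*(l^3 - 3*l^2 - 13*l + 15) = (l - 1)*(l + 3)*(l^2 - 2*l - 15) = (l - 5)*(l - 1)*(l + 3)*(l + 3)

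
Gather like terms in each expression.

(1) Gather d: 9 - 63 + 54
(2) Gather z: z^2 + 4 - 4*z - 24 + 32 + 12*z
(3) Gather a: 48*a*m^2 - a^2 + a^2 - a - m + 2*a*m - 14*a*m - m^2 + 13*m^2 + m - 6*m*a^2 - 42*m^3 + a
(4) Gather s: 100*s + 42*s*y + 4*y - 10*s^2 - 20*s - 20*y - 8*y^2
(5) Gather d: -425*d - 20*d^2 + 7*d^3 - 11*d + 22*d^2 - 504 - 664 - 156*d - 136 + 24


(1) = 0
(2) = z^2 + 8*z + 12
(3) = -6*a^2*m + a*(48*m^2 - 12*m) - 42*m^3 + 12*m^2
(4) = -10*s^2 + s*(42*y + 80) - 8*y^2 - 16*y
(5) = 7*d^3 + 2*d^2 - 592*d - 1280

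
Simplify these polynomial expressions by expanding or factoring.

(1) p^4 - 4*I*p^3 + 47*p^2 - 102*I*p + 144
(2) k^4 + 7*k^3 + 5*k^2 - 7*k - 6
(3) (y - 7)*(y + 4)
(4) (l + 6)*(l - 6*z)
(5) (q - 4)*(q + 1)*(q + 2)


(1) = (p - 8*I)*(p - 3*I)*(p + I)*(p + 6*I)
(2) = (k - 1)*(k + 1)^2*(k + 6)
(3) = y^2 - 3*y - 28
(4) = l^2 - 6*l*z + 6*l - 36*z
(5) = q^3 - q^2 - 10*q - 8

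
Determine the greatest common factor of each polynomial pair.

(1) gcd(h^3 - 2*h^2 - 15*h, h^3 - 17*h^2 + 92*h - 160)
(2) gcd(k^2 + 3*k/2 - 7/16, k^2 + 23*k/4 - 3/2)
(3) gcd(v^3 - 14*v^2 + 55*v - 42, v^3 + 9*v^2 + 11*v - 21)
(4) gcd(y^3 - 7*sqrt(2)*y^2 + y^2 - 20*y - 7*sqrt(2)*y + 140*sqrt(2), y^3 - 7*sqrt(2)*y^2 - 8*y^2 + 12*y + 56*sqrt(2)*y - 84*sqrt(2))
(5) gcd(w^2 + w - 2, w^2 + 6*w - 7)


(1) = h - 5
(2) = k - 1/4
(3) = gcd((v - 7)*(v - 6)*(v - 1), (v - 1)*(v + 3)*(v + 7)) = v - 1
(4) = y - 7*sqrt(2)
(5) = w - 1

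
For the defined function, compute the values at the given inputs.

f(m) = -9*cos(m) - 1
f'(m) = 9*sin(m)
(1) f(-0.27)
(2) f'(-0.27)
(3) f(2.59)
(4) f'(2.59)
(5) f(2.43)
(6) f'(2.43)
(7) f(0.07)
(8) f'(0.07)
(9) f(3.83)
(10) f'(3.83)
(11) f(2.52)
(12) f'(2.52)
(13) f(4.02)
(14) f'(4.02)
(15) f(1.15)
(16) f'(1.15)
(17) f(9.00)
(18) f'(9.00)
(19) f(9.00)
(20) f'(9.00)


(1) = -9.67
(2) = -2.40
(3) = 6.67
(4) = 4.72
(5) = 5.82
(6) = 5.88
(7) = -9.98
(8) = 0.63
(9) = 5.95
(10) = -5.72
(11) = 6.32
(12) = 5.24
(13) = 4.75
(14) = -6.93
(15) = -4.68
(16) = 8.21
(17) = 7.20
(18) = 3.71
(19) = 7.20
(20) = 3.71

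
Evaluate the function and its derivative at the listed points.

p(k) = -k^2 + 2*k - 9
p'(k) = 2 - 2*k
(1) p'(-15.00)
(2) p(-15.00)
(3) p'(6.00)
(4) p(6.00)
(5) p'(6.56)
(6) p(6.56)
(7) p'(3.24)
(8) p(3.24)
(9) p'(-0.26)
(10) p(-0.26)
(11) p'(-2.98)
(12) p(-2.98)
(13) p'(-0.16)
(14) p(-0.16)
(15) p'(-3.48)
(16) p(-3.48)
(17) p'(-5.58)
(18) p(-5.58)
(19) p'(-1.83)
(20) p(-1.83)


(1) = 32.00
(2) = -264.00
(3) = -10.00
(4) = -33.00
(5) = -11.12
(6) = -38.91
(7) = -4.48
(8) = -13.02
(9) = 2.52
(10) = -9.59
(11) = 7.96
(12) = -23.84
(13) = 2.32
(14) = -9.35
(15) = 8.96
(16) = -28.07
(17) = 13.16
(18) = -51.30
(19) = 5.66
(20) = -16.01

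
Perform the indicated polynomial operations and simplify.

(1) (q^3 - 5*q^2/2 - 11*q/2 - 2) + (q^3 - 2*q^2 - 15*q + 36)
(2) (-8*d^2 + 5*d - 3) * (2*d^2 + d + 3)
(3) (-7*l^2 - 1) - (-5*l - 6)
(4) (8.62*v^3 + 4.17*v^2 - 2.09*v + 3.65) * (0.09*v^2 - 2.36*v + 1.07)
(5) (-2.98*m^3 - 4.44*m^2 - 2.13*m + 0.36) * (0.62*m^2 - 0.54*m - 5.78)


(1) = 2*q^3 - 9*q^2/2 - 41*q/2 + 34
(2) = -16*d^4 + 2*d^3 - 25*d^2 + 12*d - 9
(3) = -7*l^2 + 5*l + 5
(4) = 0.7758*v^5 - 19.9679*v^4 - 0.8059*v^3 + 9.7228*v^2 - 10.8503*v + 3.9055
(5) = -1.8476*m^5 - 1.1436*m^4 + 18.3014*m^3 + 27.0366*m^2 + 12.117*m - 2.0808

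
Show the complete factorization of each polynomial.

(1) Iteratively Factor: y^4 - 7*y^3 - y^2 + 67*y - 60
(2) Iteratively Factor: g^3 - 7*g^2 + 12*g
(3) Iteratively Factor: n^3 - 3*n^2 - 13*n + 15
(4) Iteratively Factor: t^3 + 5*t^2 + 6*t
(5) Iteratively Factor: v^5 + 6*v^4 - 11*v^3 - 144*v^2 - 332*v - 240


(1) = (y - 1)*(y^3 - 6*y^2 - 7*y + 60) = (y - 1)*(y + 3)*(y^2 - 9*y + 20) = (y - 4)*(y - 1)*(y + 3)*(y - 5)
(2) = (g - 3)*(g^2 - 4*g) = (g - 4)*(g - 3)*(g)
(3) = (n - 5)*(n^2 + 2*n - 3) = (n - 5)*(n - 1)*(n + 3)
(4) = (t + 3)*(t^2 + 2*t) = t*(t + 3)*(t + 2)
(5) = (v + 3)*(v^4 + 3*v^3 - 20*v^2 - 84*v - 80) = (v - 5)*(v + 3)*(v^3 + 8*v^2 + 20*v + 16) = (v - 5)*(v + 2)*(v + 3)*(v^2 + 6*v + 8) = (v - 5)*(v + 2)^2*(v + 3)*(v + 4)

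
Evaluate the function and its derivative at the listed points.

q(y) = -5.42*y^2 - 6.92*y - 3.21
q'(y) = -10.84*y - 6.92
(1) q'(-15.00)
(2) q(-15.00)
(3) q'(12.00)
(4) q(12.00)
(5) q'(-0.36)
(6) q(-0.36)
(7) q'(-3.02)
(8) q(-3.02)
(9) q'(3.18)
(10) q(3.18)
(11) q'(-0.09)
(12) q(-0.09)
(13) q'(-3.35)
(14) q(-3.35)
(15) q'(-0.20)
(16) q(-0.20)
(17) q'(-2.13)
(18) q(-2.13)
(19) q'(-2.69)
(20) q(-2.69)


(1) = 155.68
(2) = -1118.91
(3) = -137.00
(4) = -866.73
(5) = -3.02
(6) = -1.42
(7) = 25.82
(8) = -31.74
(9) = -41.39
(10) = -80.02
(11) = -5.94
(12) = -2.63
(13) = 29.39
(14) = -40.85
(15) = -4.75
(16) = -2.04
(17) = 16.17
(18) = -13.06
(19) = 22.24
(20) = -23.81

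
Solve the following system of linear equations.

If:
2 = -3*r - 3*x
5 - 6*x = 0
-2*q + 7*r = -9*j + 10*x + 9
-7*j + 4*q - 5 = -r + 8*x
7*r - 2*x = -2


Then:
No Solution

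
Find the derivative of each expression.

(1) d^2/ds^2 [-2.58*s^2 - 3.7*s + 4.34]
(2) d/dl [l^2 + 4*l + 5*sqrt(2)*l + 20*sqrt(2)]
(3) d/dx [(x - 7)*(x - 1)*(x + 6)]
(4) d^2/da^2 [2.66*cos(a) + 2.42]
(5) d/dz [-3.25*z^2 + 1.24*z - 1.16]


(1) = -5.16000000000000
(2) = 2*l + 4 + 5*sqrt(2)
(3) = 3*x^2 - 4*x - 41
(4) = -2.66*cos(a)
(5) = 1.24 - 6.5*z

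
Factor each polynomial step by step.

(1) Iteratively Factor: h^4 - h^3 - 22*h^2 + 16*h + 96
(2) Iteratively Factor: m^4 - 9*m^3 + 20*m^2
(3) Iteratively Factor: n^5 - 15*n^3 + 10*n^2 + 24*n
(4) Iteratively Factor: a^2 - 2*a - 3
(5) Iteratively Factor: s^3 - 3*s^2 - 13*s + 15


(1) = (h - 4)*(h^3 + 3*h^2 - 10*h - 24) = (h - 4)*(h - 3)*(h^2 + 6*h + 8) = (h - 4)*(h - 3)*(h + 2)*(h + 4)
(2) = (m - 4)*(m^3 - 5*m^2) = (m - 5)*(m - 4)*(m^2) = m*(m - 5)*(m - 4)*(m)
(3) = (n)*(n^4 - 15*n^2 + 10*n + 24) = n*(n + 1)*(n^3 - n^2 - 14*n + 24) = n*(n - 3)*(n + 1)*(n^2 + 2*n - 8) = n*(n - 3)*(n + 1)*(n + 4)*(n - 2)
(4) = (a - 3)*(a + 1)
(5) = (s + 3)*(s^2 - 6*s + 5) = (s - 1)*(s + 3)*(s - 5)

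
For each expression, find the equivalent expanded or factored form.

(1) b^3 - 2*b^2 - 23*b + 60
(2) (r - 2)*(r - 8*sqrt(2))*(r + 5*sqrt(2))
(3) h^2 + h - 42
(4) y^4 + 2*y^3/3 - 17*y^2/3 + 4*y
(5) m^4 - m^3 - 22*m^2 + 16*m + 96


(1) = (b - 4)*(b - 3)*(b + 5)
(2) = r^3 - 3*sqrt(2)*r^2 - 2*r^2 - 80*r + 6*sqrt(2)*r + 160
(3) = (h - 6)*(h + 7)
(4) = y*(y - 4/3)*(y - 1)*(y + 3)
(5) = (m - 4)*(m - 3)*(m + 2)*(m + 4)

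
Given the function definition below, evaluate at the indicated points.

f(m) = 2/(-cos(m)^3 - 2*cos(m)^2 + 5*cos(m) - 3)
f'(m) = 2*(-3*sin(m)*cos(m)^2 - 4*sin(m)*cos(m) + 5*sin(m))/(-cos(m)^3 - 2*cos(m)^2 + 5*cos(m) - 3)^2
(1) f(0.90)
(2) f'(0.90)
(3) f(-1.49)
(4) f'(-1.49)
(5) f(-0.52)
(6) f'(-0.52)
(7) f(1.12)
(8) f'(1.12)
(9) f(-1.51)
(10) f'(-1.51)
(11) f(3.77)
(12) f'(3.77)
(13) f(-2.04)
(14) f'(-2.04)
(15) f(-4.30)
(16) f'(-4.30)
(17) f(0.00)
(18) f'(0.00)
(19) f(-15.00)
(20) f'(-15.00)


(1) = -2.21
(2) = 2.59
(3) = -0.77
(4) = -1.36
(5) = -2.44
(6) = 1.08
(7) = -1.56
(8) = 2.94
(9) = -0.74
(10) = -1.30
(11) = -0.26
(12) = -0.12
(13) = -0.36
(14) = -0.36
(15) = -0.38
(16) = 0.41
(17) = -2.00
(18) = 0.00
(19) = -0.27
(20) = -0.15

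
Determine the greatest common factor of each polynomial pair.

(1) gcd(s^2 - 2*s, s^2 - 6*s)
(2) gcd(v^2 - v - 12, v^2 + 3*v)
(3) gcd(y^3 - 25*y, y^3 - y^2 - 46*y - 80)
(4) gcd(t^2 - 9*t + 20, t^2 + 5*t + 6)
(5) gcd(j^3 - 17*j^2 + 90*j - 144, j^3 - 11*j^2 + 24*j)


(1) = s
(2) = gcd((v - 4)*(v + 3), v*(v + 3)) = v + 3
(3) = y + 5
(4) = gcd((t - 5)*(t - 4), (t + 2)*(t + 3)) = 1
(5) = j^2 - 11*j + 24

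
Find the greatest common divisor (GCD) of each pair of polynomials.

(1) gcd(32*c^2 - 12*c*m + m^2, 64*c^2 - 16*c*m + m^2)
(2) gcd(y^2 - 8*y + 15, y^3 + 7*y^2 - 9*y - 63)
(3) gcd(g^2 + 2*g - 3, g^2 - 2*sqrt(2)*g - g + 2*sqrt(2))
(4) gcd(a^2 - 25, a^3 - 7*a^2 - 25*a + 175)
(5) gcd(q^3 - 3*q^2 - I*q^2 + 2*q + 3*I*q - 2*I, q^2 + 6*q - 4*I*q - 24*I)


(1) = 8*c - m
(2) = y - 3
(3) = g - 1
(4) = a^2 - 25
(5) = gcd((q - 2)*(q - 1)*(q - I), (q + 6)*(q - 4*I)) = 1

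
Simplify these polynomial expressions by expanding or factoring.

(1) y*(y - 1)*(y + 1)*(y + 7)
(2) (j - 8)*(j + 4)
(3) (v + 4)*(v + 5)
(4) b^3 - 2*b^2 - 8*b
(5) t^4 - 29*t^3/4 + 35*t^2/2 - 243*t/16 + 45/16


(1) = y^4 + 7*y^3 - y^2 - 7*y
(2) = j^2 - 4*j - 32
(3) = v^2 + 9*v + 20
(4) = b*(b - 4)*(b + 2)
(5) = (t - 3)*(t - 5/2)*(t - 3/2)*(t - 1/4)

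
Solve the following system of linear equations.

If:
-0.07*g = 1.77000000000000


Then:
g = -25.29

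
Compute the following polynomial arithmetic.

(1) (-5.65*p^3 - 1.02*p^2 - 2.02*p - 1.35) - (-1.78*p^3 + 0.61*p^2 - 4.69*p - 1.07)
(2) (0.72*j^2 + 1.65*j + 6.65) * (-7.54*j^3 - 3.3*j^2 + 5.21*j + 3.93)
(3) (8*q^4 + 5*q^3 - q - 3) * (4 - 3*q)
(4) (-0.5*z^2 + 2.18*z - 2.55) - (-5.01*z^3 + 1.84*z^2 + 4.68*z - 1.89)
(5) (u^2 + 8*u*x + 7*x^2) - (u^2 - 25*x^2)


(1) = -3.87*p^3 - 1.63*p^2 + 2.67*p - 0.28
(2) = -5.4288*j^5 - 14.817*j^4 - 51.8348*j^3 - 10.5189*j^2 + 41.131*j + 26.1345
(3) = -24*q^5 + 17*q^4 + 20*q^3 + 3*q^2 + 5*q - 12
(4) = 5.01*z^3 - 2.34*z^2 - 2.5*z - 0.66
(5) = 8*u*x + 32*x^2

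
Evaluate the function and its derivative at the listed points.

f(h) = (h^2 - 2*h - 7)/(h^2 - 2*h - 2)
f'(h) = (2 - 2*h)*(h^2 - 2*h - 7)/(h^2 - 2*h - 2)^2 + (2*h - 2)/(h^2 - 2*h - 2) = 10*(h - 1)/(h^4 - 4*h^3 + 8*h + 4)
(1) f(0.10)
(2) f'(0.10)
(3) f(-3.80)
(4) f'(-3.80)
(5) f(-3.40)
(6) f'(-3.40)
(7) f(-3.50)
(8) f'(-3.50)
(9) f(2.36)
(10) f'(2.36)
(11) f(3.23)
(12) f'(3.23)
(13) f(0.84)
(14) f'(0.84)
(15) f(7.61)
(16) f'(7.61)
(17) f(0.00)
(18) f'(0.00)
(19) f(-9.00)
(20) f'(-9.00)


(1) = 3.28
(2) = -1.88
(3) = 0.75
(4) = -0.12
(5) = 0.69
(6) = -0.16
(7) = 0.71
(8) = -0.15
(9) = 5.35
(10) = 10.28
(11) = -1.53
(12) = 5.73
(13) = 2.68
(14) = -0.18
(15) = 0.88
(16) = 0.04
(17) = 3.50
(18) = -2.50
(19) = 0.95
(20) = -0.01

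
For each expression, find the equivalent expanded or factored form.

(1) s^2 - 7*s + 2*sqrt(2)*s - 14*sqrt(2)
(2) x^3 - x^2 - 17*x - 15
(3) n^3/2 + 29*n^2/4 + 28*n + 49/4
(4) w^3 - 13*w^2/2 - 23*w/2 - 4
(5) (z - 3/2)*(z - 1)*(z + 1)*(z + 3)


(1) = (s - 7)*(s + 2*sqrt(2))
(2) = (x - 5)*(x + 1)*(x + 3)
(3) = (n/2 + 1/4)*(n + 7)^2
(4) = (w - 8)*(w + 1/2)*(w + 1)
(5) = z^4 + 3*z^3/2 - 11*z^2/2 - 3*z/2 + 9/2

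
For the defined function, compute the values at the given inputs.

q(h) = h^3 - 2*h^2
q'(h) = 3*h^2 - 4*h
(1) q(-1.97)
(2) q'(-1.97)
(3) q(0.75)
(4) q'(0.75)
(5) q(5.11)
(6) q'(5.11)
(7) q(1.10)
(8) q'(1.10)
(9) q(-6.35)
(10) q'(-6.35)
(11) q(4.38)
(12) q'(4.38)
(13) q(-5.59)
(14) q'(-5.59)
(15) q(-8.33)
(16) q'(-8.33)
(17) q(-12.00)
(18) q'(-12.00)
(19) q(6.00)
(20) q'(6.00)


(1) = -15.41
(2) = 19.52
(3) = -0.70
(4) = -1.31
(5) = 81.21
(6) = 57.90
(7) = -1.09
(8) = -0.77
(9) = -336.69
(10) = 146.37
(11) = 45.66
(12) = 40.03
(13) = -237.17
(14) = 116.10
(15) = -716.79
(16) = 241.49
(17) = -2016.00
(18) = 480.00
(19) = 144.00
(20) = 84.00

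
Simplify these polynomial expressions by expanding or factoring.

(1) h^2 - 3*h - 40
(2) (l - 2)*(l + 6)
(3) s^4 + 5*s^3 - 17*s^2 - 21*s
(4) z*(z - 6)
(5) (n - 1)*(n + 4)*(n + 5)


(1) = (h - 8)*(h + 5)
(2) = l^2 + 4*l - 12
(3) = s*(s - 3)*(s + 1)*(s + 7)
(4) = z^2 - 6*z
(5) = n^3 + 8*n^2 + 11*n - 20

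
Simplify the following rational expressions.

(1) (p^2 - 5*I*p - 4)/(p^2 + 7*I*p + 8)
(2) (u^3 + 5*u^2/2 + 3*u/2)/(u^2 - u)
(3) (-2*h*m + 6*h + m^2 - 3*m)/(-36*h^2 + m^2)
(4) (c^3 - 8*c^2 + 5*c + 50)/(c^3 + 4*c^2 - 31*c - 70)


(1) = (p - 4*I)/(p + 8*I)
(2) = (2*u^2 + 5*u + 3)/(2*u - 2)
(3) = (2*h*m - 6*h - m^2 + 3*m)/(36*h^2 - m^2)
(4) = (c - 5)/(c + 7)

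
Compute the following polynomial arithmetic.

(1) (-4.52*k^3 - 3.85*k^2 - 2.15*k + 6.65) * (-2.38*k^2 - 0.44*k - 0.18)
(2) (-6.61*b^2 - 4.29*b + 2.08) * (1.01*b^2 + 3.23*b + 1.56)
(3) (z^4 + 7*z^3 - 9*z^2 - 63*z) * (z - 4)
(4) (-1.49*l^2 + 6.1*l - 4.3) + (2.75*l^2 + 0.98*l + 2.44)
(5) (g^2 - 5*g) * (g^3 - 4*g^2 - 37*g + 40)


(1) = 10.7576*k^5 + 11.1518*k^4 + 7.6246*k^3 - 14.188*k^2 - 2.539*k - 1.197
(2) = -6.6761*b^4 - 25.6832*b^3 - 22.0675*b^2 + 0.026*b + 3.2448
(3) = z^5 + 3*z^4 - 37*z^3 - 27*z^2 + 252*z
(4) = 1.26*l^2 + 7.08*l - 1.86
(5) = g^5 - 9*g^4 - 17*g^3 + 225*g^2 - 200*g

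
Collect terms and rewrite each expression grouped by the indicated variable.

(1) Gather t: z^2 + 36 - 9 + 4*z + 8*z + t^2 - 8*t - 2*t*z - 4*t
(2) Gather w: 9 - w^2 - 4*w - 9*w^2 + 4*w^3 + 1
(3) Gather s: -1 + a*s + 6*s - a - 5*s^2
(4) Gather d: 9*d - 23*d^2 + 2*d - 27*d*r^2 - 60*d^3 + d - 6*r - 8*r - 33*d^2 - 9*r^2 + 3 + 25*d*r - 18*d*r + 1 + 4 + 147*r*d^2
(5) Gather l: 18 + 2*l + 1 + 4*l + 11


(1) = t^2 + t*(-2*z - 12) + z^2 + 12*z + 27
(2) = 4*w^3 - 10*w^2 - 4*w + 10
(3) = -a - 5*s^2 + s*(a + 6) - 1
(4) = -60*d^3 + d^2*(147*r - 56) + d*(-27*r^2 + 7*r + 12) - 9*r^2 - 14*r + 8
(5) = 6*l + 30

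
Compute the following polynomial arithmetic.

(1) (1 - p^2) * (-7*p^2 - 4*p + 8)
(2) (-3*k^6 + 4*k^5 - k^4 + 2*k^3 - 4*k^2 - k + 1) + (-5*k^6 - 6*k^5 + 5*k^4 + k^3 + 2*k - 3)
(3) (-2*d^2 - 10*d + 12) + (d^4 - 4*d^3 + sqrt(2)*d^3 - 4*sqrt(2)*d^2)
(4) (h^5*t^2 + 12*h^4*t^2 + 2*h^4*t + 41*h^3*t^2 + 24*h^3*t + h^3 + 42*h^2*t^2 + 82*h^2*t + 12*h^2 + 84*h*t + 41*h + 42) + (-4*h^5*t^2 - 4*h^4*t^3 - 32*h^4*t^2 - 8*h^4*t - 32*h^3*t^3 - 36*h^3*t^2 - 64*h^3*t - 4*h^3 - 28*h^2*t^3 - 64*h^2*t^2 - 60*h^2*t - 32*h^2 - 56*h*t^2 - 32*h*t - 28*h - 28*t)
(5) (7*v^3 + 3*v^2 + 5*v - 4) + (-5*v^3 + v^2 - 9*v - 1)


(1) = 7*p^4 + 4*p^3 - 15*p^2 - 4*p + 8
(2) = -8*k^6 - 2*k^5 + 4*k^4 + 3*k^3 - 4*k^2 + k - 2
(3) = d^4 - 4*d^3 + sqrt(2)*d^3 - 4*sqrt(2)*d^2 - 2*d^2 - 10*d + 12
(4) = -3*h^5*t^2 - 4*h^4*t^3 - 20*h^4*t^2 - 6*h^4*t - 32*h^3*t^3 + 5*h^3*t^2 - 40*h^3*t - 3*h^3 - 28*h^2*t^3 - 22*h^2*t^2 + 22*h^2*t - 20*h^2 - 56*h*t^2 + 52*h*t + 13*h - 28*t + 42
(5) = 2*v^3 + 4*v^2 - 4*v - 5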